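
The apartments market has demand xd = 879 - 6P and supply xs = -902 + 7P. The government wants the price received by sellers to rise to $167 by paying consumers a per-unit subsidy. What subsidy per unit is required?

Required subsidy s = $65 per unit

At a seller price of 167, quantity supplied is -902 + 7·167 = 267.
Buyers absorb 267 only when they pay Pb with 879 − 6·Pb = 267, i.e. Pb = 102.
s = Ps − Pb = 167 − 102 = 65.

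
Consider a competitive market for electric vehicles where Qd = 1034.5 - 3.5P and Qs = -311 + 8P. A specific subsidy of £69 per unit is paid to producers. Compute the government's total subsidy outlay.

Pre-subsidy: 1034.5 - 3.5P = -311 + 8P gives P* = 117, Q* = 625.
With the subsidy, sellers receive Ps = Pb + 69 for each unit, where Pb is the price buyers pay.
Supply in terms of Pb becomes Qs = -311 + 8(Pb + 69) = 241 + 8Pb. Setting this equal to demand: 1034.5 - 3.5Pb = 241 + 8Pb, so Pb = 69.
Sellers receive Ps = 69 + 69 = 138; Q' = 1034.5 − 3.5·69 = 793.
Government outlay = subsidy × quantity = 69 × 793 = 54717.

Government cost = £54717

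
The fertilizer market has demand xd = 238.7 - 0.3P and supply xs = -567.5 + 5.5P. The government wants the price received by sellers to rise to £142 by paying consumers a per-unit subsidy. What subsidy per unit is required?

Required subsidy s = £58 per unit

At a seller price of 142, quantity supplied is -567.5 + 5.5·142 = 213.5.
Buyers absorb 213.5 only when they pay Pb with 238.7 − 0.3·Pb = 213.5, i.e. Pb = 84.
s = Ps − Pb = 142 − 84 = 58.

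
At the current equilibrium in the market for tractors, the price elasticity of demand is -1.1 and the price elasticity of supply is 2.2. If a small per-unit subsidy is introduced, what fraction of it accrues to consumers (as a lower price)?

Consumer share = 2/3

For a small subsidy around the equilibrium, the benefit split depends on the relative slopes, which at a point are proportional to the elasticities.
Buyer share = εs/(εs + |εd|) = 2.2/(2.2 + 1.1) = 2/3; seller share = |εd|/(εs + |εd|) = 1/3.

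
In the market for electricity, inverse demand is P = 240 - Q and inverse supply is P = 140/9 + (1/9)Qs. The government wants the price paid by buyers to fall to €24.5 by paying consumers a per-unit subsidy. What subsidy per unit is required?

Required subsidy s = €15 per unit

At a buyer price of 24.5, quantity demanded is 240 − 1·24.5 = 215.5.
Sellers supply 215.5 only when they receive Ps = 140/9 + (1/9)·215.5 = 39.5.
s = Ps − Pb = 39.5 − 24.5 = 15.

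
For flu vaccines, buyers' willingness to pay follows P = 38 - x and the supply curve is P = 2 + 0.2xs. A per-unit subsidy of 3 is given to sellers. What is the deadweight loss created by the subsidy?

Deadweight loss = 3.75

Pre-subsidy: 38 - x = 2 + 0.2x gives x* = 30 and P* = 8.
With the subsidy, sellers receive Ps = Pb + 3 for each unit, where Pb is the price buyers pay.
On the curves, Pb = 38 - x and Ps = 2 + 0.2x; the wedge Ps − Pb = 3 gives 2 + 0.2x − (38 - x) = 3, so x' = 32.5.
Then Pb = 38 − 1·32.5 = 5.5 and Ps = 2 + 0.2·32.5 = 8.5.
The subsidy expands output by 32.5 − 30 = 2.5 past the efficient level; on those units the gap between marginal cost and willingness to pay runs from 0 up to 3.
DWL = ½ × 3 × 2.5 = 3.75.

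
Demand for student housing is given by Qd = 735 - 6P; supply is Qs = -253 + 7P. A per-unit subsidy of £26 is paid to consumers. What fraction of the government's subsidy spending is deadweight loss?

DWL / government spending = 14/121

Pre-subsidy: 735 - 6P = -253 + 7P gives P* = 76, Q* = 279.
With the rebate, buyers effectively pay Pb = Ps − 26, where Ps is the price sellers receive.
Demand in terms of Ps becomes Qd = 735 − 6(Ps − 26) = 891 - 6Ps. Setting this equal to supply: 891 - 6Ps = -253 + 7Ps, so Ps = 88.
Buyers pay Pb = 88 − 26 = 62; Q' = -253 + 7·88 = 363.
ΔCS = ½(279 + 363)(76 − 62) = 4494; ΔPS = ½(279 + 363)(88 − 76) = 3852.
Government spending = 26 × 363 = 9438.
DWL = ½ × 26 × (363 − 279) = 1092; fraction = 1092 / 9438 = 14/121.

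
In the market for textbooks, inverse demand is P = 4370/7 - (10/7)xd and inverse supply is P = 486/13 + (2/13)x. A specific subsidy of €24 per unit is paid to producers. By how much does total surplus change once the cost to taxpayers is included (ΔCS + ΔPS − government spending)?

Net change in total surplus = -€182

Pre-subsidy: 4370/7 - (10/7)x = 486/13 + (2/13)x gives x* = 3338/9 and P* = 850/9.
With the subsidy, sellers receive Ps = Pb + 24 for each unit, where Pb is the price buyers pay.
On the curves, Pb = 4370/7 - (10/7)x and Ps = 486/13 + (2/13)x; the wedge Ps − Pb = 24 gives 486/13 + (2/13)x − (4370/7 - (10/7)x) = 24, so x' = 6949/18.
Then Pb = 4370/7 − (10/7)·(6949/18) = 655/9 and Ps = 486/13 + (2/13)·(6949/18) = 871/9.
ΔCS = ½(3338/9 + 6949/18)(850/9 − 655/9) = 885625/108; ΔPS = ½(3338/9 + 6949/18)(871/9 − 850/9) = 95375/108.
Government spending = 24 × 6949/18 = 27796/3.
Net change = 885625/108 + 95375/108 − 27796/3 = -182. The loss equals the DWL triangle ½·24·91/6.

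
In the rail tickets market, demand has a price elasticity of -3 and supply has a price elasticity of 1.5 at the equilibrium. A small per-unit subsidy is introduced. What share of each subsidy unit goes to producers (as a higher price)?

For a small subsidy around the equilibrium, the benefit split depends on the relative slopes, which at a point are proportional to the elasticities.
Buyer share = εs/(εs + |εd|) = 1.5/(1.5 + 3) = 1/3; seller share = |εd|/(εs + |εd|) = 2/3.
So producers capture 2/3 of the subsidy.

Producer share = 2/3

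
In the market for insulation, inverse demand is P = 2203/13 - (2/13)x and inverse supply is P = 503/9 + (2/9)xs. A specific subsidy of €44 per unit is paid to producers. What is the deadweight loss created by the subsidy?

Deadweight loss = €2574

Pre-subsidy: 2203/13 - (2/13)x = 503/9 + (2/9)x gives x* = 302 and P* = 123.
With the subsidy, sellers receive Ps = Pb + 44 for each unit, where Pb is the price buyers pay.
On the curves, Pb = 2203/13 - (2/13)x and Ps = 503/9 + (2/9)x; the wedge Ps − Pb = 44 gives 503/9 + (2/9)x − (2203/13 - (2/13)x) = 44, so x' = 419.
Then Pb = 2203/13 − (2/13)·419 = 105 and Ps = 503/9 + (2/9)·419 = 149.
The subsidy expands output by 419 − 302 = 117 past the efficient level; on those units the gap between marginal cost and willingness to pay runs from 0 up to 44.
DWL = ½ × 44 × 117 = 2574.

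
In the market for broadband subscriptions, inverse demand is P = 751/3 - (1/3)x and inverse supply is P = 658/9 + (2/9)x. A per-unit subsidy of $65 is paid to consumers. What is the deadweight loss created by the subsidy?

Pre-subsidy: 751/3 - (1/3)x = 658/9 + (2/9)x gives x* = 319 and P* = 144.
With the rebate, buyers effectively pay Pb = Ps − 65, where Ps is the price sellers receive.
On the curves, Pb = 751/3 - (1/3)x and Ps = 658/9 + (2/9)x; the wedge Ps − Pb = 65 gives 658/9 + (2/9)x − (751/3 - (1/3)x) = 65, so x' = 436.
Then Pb = 751/3 − (1/3)·436 = 105 and Ps = 658/9 + (2/9)·436 = 170.
The subsidy expands output by 436 − 319 = 117 past the efficient level; on those units the gap between marginal cost and willingness to pay runs from 0 up to 65.
DWL = ½ × 65 × 117 = 3802.5.

Deadweight loss = $3802.5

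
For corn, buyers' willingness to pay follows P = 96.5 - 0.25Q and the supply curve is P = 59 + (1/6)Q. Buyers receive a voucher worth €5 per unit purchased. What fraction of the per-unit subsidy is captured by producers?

Producer share = 0.4

Pre-subsidy: 96.5 - 0.25Q = 59 + (1/6)Q gives Q* = 90 and P* = 74.
With the rebate, buyers effectively pay Pb = Ps − 5, where Ps is the price sellers receive.
On the curves, Pb = 96.5 - 0.25Q and Ps = 59 + (1/6)Q; the wedge Ps − Pb = 5 gives 59 + (1/6)Q − (96.5 - 0.25Q) = 5, so Q' = 102.
Then Pb = 96.5 − 0.25·102 = 71 and Ps = 59 + (1/6)·102 = 76.
Buyers' price falls by P* − Pb = 74 − 71 = 3; sellers' price rises by Ps − P* = 76 − 74 = 2.
So producers capture 2/5 = 0.4 of each unit of subsidy.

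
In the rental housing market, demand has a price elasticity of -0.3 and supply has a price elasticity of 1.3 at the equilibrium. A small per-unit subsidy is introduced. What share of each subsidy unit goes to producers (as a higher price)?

For a small subsidy around the equilibrium, the benefit split depends on the relative slopes, which at a point are proportional to the elasticities.
Buyer share = εs/(εs + |εd|) = 1.3/(1.3 + 0.3) = 0.8125; seller share = |εd|/(εs + |εd|) = 0.1875.
So producers capture 0.1875 of the subsidy.

Producer share = 0.1875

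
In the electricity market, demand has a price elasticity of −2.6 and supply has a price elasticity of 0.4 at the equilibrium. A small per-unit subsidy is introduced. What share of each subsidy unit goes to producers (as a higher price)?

Producer share = 13/15

For a small subsidy around the equilibrium, the benefit split depends on the relative slopes, which at a point are proportional to the elasticities.
Buyer share = εs/(εs + |εd|) = 0.4/(0.4 + 2.6) = 2/15; seller share = |εd|/(εs + |εd|) = 13/15.
So producers capture 13/15 of the subsidy.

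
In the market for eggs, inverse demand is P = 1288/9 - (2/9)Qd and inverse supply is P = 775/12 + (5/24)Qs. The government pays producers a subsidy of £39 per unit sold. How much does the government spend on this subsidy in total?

Pre-subsidy: 1288/9 - (2/9)Q = 775/12 + (5/24)Q gives Q* = 5654/31 and P* = 3180/31.
With the subsidy, sellers receive Ps = Pb + 39 for each unit, where Pb is the price buyers pay.
On the curves, Pb = 1288/9 - (2/9)Q and Ps = 775/12 + (5/24)Q; the wedge Ps − Pb = 39 gives 775/12 + (5/24)Q − (1288/9 - (2/9)Q) = 39, so Q' = 8462/31.
Then Pb = 1288/9 − (2/9)·(8462/31) = 2556/31 and Ps = 775/12 + (5/24)·(8462/31) = 3765/31.
Government outlay = subsidy × quantity = 39 × 8462/31 = 330018/31.

Government cost = 330018/31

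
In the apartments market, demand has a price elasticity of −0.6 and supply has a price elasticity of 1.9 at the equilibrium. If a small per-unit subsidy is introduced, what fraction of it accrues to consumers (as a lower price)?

Consumer share = 0.76

For a small subsidy around the equilibrium, the benefit split depends on the relative slopes, which at a point are proportional to the elasticities.
Buyer share = εs/(εs + |εd|) = 1.9/(1.9 + 0.6) = 0.76; seller share = |εd|/(εs + |εd|) = 0.24.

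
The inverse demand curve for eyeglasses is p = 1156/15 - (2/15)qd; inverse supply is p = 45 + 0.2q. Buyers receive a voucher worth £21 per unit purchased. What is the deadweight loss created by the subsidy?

Pre-subsidy: 1156/15 - (2/15)q = 45 + 0.2q gives q* = 96.2 and p* = 64.24.
With the rebate, buyers effectively pay pb = ps − 21, where ps is the price sellers receive.
On the curves, pb = 1156/15 - (2/15)q and ps = 45 + 0.2q; the wedge ps − pb = 21 gives 45 + 0.2q − (1156/15 - (2/15)q) = 21, so q' = 159.2.
Then pb = 1156/15 − (2/15)·159.2 = 55.84 and ps = 45 + 0.2·159.2 = 76.84.
The subsidy expands output by 159.2 − 96.2 = 63 past the efficient level; on those units the gap between marginal cost and willingness to pay runs from 0 up to 21.
DWL = ½ × 21 × 63 = 661.5.

Deadweight loss = £661.5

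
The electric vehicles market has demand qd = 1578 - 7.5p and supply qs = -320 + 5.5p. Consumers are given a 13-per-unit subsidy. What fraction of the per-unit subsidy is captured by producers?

Producer share = 15/26

Pre-subsidy: 1578 - 7.5p = -320 + 5.5p gives p* = 146, q* = 483.
With the rebate, buyers effectively pay pb = ps − 13, where ps is the price sellers receive.
Demand in terms of ps becomes qd = 1578 − 7.5(ps − 13) = 1675.5 - 7.5ps. Setting this equal to supply: 1675.5 - 7.5ps = -320 + 5.5ps, so ps = 153.5.
Buyers pay pb = 153.5 − 13 = 140.5; q' = -320 + 5.5·153.5 = 524.25.
Buyers' price falls by p* − pb = 146 − 140.5 = 5.5; sellers' price rises by ps − p* = 153.5 − 146 = 7.5.
So producers capture 7.5/13 = 15/26 of each unit of subsidy.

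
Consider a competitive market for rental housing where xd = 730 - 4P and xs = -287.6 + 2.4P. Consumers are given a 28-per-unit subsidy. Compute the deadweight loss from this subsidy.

Deadweight loss = 588

Pre-subsidy: 730 - 4P = -287.6 + 2.4P gives P* = 159, x* = 94.
With the rebate, buyers effectively pay Pb = Ps − 28, where Ps is the price sellers receive.
Demand in terms of Ps becomes xd = 730 − 4(Ps − 28) = 842 - 4Ps. Setting this equal to supply: 842 - 4Ps = -287.6 + 2.4Ps, so Ps = 176.5.
Buyers pay Pb = 176.5 − 28 = 148.5; x' = -287.6 + 2.4·176.5 = 136.
The subsidy expands output by 136 − 94 = 42 past the efficient level; on those units the gap between marginal cost and willingness to pay runs from 0 up to 28.
DWL = ½ × 28 × 42 = 588.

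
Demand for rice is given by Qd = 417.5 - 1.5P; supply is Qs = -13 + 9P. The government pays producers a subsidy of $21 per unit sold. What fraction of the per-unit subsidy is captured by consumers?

Pre-subsidy: 417.5 - 1.5P = -13 + 9P gives P* = 41, Q* = 356.
With the subsidy, sellers receive Ps = Pb + 21 for each unit, where Pb is the price buyers pay.
Supply in terms of Pb becomes Qs = -13 + 9(Pb + 21) = 176 + 9Pb. Setting this equal to demand: 417.5 - 1.5Pb = 176 + 9Pb, so Pb = 23.
Sellers receive Ps = 23 + 21 = 44; Q' = 417.5 − 1.5·23 = 383.
Buyers' price falls by P* − Pb = 41 − 23 = 18; sellers' price rises by Ps − P* = 44 − 41 = 3.
So consumers capture 18/21 = 6/7 of each unit of subsidy.

Consumer share = 6/7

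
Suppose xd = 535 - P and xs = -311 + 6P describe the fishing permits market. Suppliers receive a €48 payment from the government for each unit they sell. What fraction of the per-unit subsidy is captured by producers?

Pre-subsidy: 535 - P = -311 + 6P gives P* = 846/7, x* = 2899/7.
With the subsidy, sellers receive Ps = Pb + 48 for each unit, where Pb is the price buyers pay.
Supply in terms of Pb becomes xs = -311 + 6(Pb + 48) = -23 + 6Pb. Setting this equal to demand: 535 - Pb = -23 + 6Pb, so Pb = 558/7.
Sellers receive Ps = 558/7 + 48 = 894/7; x' = 535 − 1·(558/7) = 3187/7.
Buyers' price falls by P* − Pb = 846/7 − 558/7 = 288/7; sellers' price rises by Ps − P* = 894/7 − 846/7 = 48/7.
So producers capture (48/7)/48 = 1/7 of each unit of subsidy.

Producer share = 1/7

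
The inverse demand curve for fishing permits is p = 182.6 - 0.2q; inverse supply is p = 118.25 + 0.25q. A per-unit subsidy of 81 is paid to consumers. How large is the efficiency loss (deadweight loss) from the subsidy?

Deadweight loss = 7290

Pre-subsidy: 182.6 - 0.2q = 118.25 + 0.25q gives q* = 143 and p* = 154.
With the rebate, buyers effectively pay pb = ps − 81, where ps is the price sellers receive.
On the curves, pb = 182.6 - 0.2q and ps = 118.25 + 0.25q; the wedge ps − pb = 81 gives 118.25 + 0.25q − (182.6 - 0.2q) = 81, so q' = 323.
Then pb = 182.6 − 0.2·323 = 118 and ps = 118.25 + 0.25·323 = 199.
The subsidy expands output by 323 − 143 = 180 past the efficient level; on those units the gap between marginal cost and willingness to pay runs from 0 up to 81.
DWL = ½ × 81 × 180 = 7290.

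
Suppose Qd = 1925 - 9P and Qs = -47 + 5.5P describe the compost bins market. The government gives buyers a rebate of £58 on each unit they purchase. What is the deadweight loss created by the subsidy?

Pre-subsidy: 1925 - 9P = -47 + 5.5P gives P* = 136, Q* = 701.
With the rebate, buyers effectively pay Pb = Ps − 58, where Ps is the price sellers receive.
Demand in terms of Ps becomes Qd = 1925 − 9(Ps − 58) = 2447 - 9Ps. Setting this equal to supply: 2447 - 9Ps = -47 + 5.5Ps, so Ps = 172.
Buyers pay Pb = 172 − 58 = 114; Q' = -47 + 5.5·172 = 899.
The subsidy expands output by 899 − 701 = 198 past the efficient level; on those units the gap between marginal cost and willingness to pay runs from 0 up to 58.
DWL = ½ × 58 × 198 = 5742.

Deadweight loss = £5742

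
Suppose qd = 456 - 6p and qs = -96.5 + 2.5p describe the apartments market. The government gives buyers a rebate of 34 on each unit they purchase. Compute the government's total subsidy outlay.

Government cost = 4284

Pre-subsidy: 456 - 6p = -96.5 + 2.5p gives p* = 65, q* = 66.
With the rebate, buyers effectively pay pb = ps − 34, where ps is the price sellers receive.
Demand in terms of ps becomes qd = 456 − 6(ps − 34) = 660 - 6ps. Setting this equal to supply: 660 - 6ps = -96.5 + 2.5ps, so ps = 89.
Buyers pay pb = 89 − 34 = 55; q' = -96.5 + 2.5·89 = 126.
Government outlay = subsidy × quantity = 34 × 126 = 4284.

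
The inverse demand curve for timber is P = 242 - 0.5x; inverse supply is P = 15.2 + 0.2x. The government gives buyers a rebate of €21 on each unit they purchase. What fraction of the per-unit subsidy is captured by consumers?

Consumer share = 5/7

Pre-subsidy: 242 - 0.5x = 15.2 + 0.2x gives x* = 324 and P* = 80.
With the rebate, buyers effectively pay Pb = Ps − 21, where Ps is the price sellers receive.
On the curves, Pb = 242 - 0.5x and Ps = 15.2 + 0.2x; the wedge Ps − Pb = 21 gives 15.2 + 0.2x − (242 - 0.5x) = 21, so x' = 354.
Then Pb = 242 − 0.5·354 = 65 and Ps = 15.2 + 0.2·354 = 86.
Buyers' price falls by P* − Pb = 80 − 65 = 15; sellers' price rises by Ps − P* = 86 − 80 = 6.
So consumers capture 15/21 = 5/7 of each unit of subsidy.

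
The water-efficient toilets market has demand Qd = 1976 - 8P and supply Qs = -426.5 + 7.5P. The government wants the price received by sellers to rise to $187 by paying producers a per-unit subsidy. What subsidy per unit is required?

At a seller price of 187, quantity supplied is -426.5 + 7.5·187 = 976.
Buyers absorb 976 only when they pay Pb with 1976 − 8·Pb = 976, i.e. Pb = 125.
s = Ps − Pb = 187 − 125 = 62.

Required subsidy s = $62 per unit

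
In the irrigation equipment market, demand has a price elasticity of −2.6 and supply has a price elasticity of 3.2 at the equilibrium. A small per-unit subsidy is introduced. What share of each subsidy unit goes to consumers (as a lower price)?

Consumer share = 16/29

For a small subsidy around the equilibrium, the benefit split depends on the relative slopes, which at a point are proportional to the elasticities.
Buyer share = εs/(εs + |εd|) = 3.2/(3.2 + 2.6) = 16/29; seller share = |εd|/(εs + |εd|) = 13/29.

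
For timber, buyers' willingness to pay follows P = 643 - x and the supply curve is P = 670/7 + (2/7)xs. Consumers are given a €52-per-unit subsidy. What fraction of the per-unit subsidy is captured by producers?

Producer share = 2/9

Pre-subsidy: 643 - x = 670/7 + (2/7)x gives x* = 1277/3 and P* = 652/3.
With the rebate, buyers effectively pay Pb = Ps − 52, where Ps is the price sellers receive.
On the curves, Pb = 643 - x and Ps = 670/7 + (2/7)x; the wedge Ps − Pb = 52 gives 670/7 + (2/7)x − (643 - x) = 52, so x' = 4195/9.
Then Pb = 643 − 1·(4195/9) = 1592/9 and Ps = 670/7 + (2/7)·(4195/9) = 2060/9.
Buyers' price falls by P* − Pb = 652/3 − 1592/9 = 364/9; sellers' price rises by Ps − P* = 2060/9 − 652/3 = 104/9.
So producers capture (104/9)/52 = 2/9 of each unit of subsidy.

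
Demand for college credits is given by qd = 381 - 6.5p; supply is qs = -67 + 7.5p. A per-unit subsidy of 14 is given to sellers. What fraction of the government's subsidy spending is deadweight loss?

Pre-subsidy: 381 - 6.5p = -67 + 7.5p gives p* = 32, q* = 173.
With the subsidy, sellers receive ps = pb + 14 for each unit, where pb is the price buyers pay.
Supply in terms of pb becomes qs = -67 + 7.5(pb + 14) = 38 + 7.5pb. Setting this equal to demand: 381 - 6.5pb = 38 + 7.5pb, so pb = 24.5.
Sellers receive ps = 24.5 + 14 = 38.5; q' = 381 − 6.5·24.5 = 221.75.
ΔCS = ½(173 + 221.75)(32 − 24.5) = 1480.3125; ΔPS = ½(173 + 221.75)(38.5 − 32) = 1282.9375.
Government spending = 14 × 221.75 = 3104.5.
DWL = ½ × 14 × (221.75 − 173) = 341.25; fraction = 341.25 / 3104.5 = 195/1774.

DWL / government spending = 195/1774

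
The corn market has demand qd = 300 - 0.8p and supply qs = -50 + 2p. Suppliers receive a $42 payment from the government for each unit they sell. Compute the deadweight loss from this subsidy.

Pre-subsidy: 300 - 0.8p = -50 + 2p gives p* = 125, q* = 200.
With the subsidy, sellers receive ps = pb + 42 for each unit, where pb is the price buyers pay.
Supply in terms of pb becomes qs = -50 + 2(pb + 42) = 34 + 2pb. Setting this equal to demand: 300 - 0.8pb = 34 + 2pb, so pb = 95.
Sellers receive ps = 95 + 42 = 137; q' = 300 − 0.8·95 = 224.
The subsidy expands output by 224 − 200 = 24 past the efficient level; on those units the gap between marginal cost and willingness to pay runs from 0 up to 42.
DWL = ½ × 42 × 24 = 504.

Deadweight loss = $504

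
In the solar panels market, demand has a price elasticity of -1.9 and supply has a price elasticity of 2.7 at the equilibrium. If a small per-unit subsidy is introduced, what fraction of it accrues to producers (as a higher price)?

For a small subsidy around the equilibrium, the benefit split depends on the relative slopes, which at a point are proportional to the elasticities.
Buyer share = εs/(εs + |εd|) = 2.7/(2.7 + 1.9) = 27/46; seller share = |εd|/(εs + |εd|) = 19/46.
So producers capture 19/46 of the subsidy.

Producer share = 19/46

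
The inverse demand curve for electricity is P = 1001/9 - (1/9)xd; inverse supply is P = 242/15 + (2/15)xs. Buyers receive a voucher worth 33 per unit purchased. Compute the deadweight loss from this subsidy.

Pre-subsidy: 1001/9 - (1/9)x = 242/15 + (2/15)x gives x* = 389 and P* = 68.
With the rebate, buyers effectively pay Pb = Ps − 33, where Ps is the price sellers receive.
On the curves, Pb = 1001/9 - (1/9)x and Ps = 242/15 + (2/15)x; the wedge Ps − Pb = 33 gives 242/15 + (2/15)x − (1001/9 - (1/9)x) = 33, so x' = 524.
Then Pb = 1001/9 − (1/9)·524 = 53 and Ps = 242/15 + (2/15)·524 = 86.
The subsidy expands output by 524 − 389 = 135 past the efficient level; on those units the gap between marginal cost and willingness to pay runs from 0 up to 33.
DWL = ½ × 33 × 135 = 2227.5.

Deadweight loss = 2227.5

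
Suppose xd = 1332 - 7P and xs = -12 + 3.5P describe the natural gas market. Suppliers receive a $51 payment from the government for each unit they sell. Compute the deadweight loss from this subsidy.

Pre-subsidy: 1332 - 7P = -12 + 3.5P gives P* = 128, x* = 436.
With the subsidy, sellers receive Ps = Pb + 51 for each unit, where Pb is the price buyers pay.
Supply in terms of Pb becomes xs = -12 + 3.5(Pb + 51) = 166.5 + 3.5Pb. Setting this equal to demand: 1332 - 7Pb = 166.5 + 3.5Pb, so Pb = 111.
Sellers receive Ps = 111 + 51 = 162; x' = 1332 − 7·111 = 555.
The subsidy expands output by 555 − 436 = 119 past the efficient level; on those units the gap between marginal cost and willingness to pay runs from 0 up to 51.
DWL = ½ × 51 × 119 = 3034.5.

Deadweight loss = $3034.5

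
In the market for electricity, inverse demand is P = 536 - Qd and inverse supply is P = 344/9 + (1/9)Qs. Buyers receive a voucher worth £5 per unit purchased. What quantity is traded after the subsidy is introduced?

Pre-subsidy: 536 - Q = 344/9 + (1/9)Q gives Q* = 448 and P* = 88.
With the rebate, buyers effectively pay Pb = Ps − 5, where Ps is the price sellers receive.
On the curves, Pb = 536 - Q and Ps = 344/9 + (1/9)Q; the wedge Ps − Pb = 5 gives 344/9 + (1/9)Q − (536 - Q) = 5, so Q' = 452.5.
Then Pb = 536 − 1·452.5 = 83.5 and Ps = 344/9 + (1/9)·452.5 = 88.5.

Q' = 452.5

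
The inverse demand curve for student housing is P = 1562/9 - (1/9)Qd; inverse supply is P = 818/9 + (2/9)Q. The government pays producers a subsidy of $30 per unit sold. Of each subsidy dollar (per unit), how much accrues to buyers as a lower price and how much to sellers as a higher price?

Pre-subsidy: 1562/9 - (1/9)Q = 818/9 + (2/9)Q gives Q* = 248 and P* = 146.
With the subsidy, sellers receive Ps = Pb + 30 for each unit, where Pb is the price buyers pay.
On the curves, Pb = 1562/9 - (1/9)Q and Ps = 818/9 + (2/9)Q; the wedge Ps − Pb = 30 gives 818/9 + (2/9)Q − (1562/9 - (1/9)Q) = 30, so Q' = 338.
Then Pb = 1562/9 − (1/9)·338 = 136 and Ps = 818/9 + (2/9)·338 = 166.
Buyers' price falls by P* − Pb = 146 − 136 = 10; sellers' price rises by Ps − P* = 166 − 146 = 20.

Buyers gain $10 per unit; sellers gain $20 per unit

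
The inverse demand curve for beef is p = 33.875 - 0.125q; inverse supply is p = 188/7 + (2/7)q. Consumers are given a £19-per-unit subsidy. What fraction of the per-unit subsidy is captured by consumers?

Consumer share = 7/23

Pre-subsidy: 33.875 - 0.125q = 188/7 + (2/7)q gives q* = 393/23 and p* = 730/23.
With the rebate, buyers effectively pay pb = ps − 19, where ps is the price sellers receive.
On the curves, pb = 33.875 - 0.125q and ps = 188/7 + (2/7)q; the wedge ps − pb = 19 gives 188/7 + (2/7)q − (33.875 - 0.125q) = 19, so q' = 1457/23.
Then pb = 33.875 − 0.125·(1457/23) = 597/23 and ps = 188/7 + (2/7)·(1457/23) = 1034/23.
Buyers' price falls by p* − pb = 730/23 − 597/23 = 133/23; sellers' price rises by ps − p* = 1034/23 − 730/23 = 304/23.
So consumers capture (133/23)/19 = 7/23 of each unit of subsidy.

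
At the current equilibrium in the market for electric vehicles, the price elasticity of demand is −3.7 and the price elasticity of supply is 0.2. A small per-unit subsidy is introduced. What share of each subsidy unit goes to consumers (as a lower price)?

Consumer share = 2/39

For a small subsidy around the equilibrium, the benefit split depends on the relative slopes, which at a point are proportional to the elasticities.
Buyer share = εs/(εs + |εd|) = 0.2/(0.2 + 3.7) = 2/39; seller share = |εd|/(εs + |εd|) = 37/39.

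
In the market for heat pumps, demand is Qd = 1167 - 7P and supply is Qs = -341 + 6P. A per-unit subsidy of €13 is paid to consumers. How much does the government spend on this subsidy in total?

Pre-subsidy: 1167 - 7P = -341 + 6P gives P* = 116, Q* = 355.
With the rebate, buyers effectively pay Pb = Ps − 13, where Ps is the price sellers receive.
Demand in terms of Ps becomes Qd = 1167 − 7(Ps − 13) = 1258 - 7Ps. Setting this equal to supply: 1258 - 7Ps = -341 + 6Ps, so Ps = 123.
Buyers pay Pb = 123 − 13 = 110; Q' = -341 + 6·123 = 397.
Government outlay = subsidy × quantity = 13 × 397 = 5161.

Government cost = €5161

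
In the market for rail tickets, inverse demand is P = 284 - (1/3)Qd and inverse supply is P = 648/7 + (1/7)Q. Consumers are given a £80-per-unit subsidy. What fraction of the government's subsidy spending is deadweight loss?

Pre-subsidy: 284 - (1/3)Q = 648/7 + (1/7)Q gives Q* = 402 and P* = 150.
With the rebate, buyers effectively pay Pb = Ps − 80, where Ps is the price sellers receive.
On the curves, Pb = 284 - (1/3)Q and Ps = 648/7 + (1/7)Q; the wedge Ps − Pb = 80 gives 648/7 + (1/7)Q − (284 - (1/3)Q) = 80, so Q' = 570.
Then Pb = 284 − (1/3)·570 = 94 and Ps = 648/7 + (1/7)·570 = 174.
ΔCS = ½(402 + 570)(150 − 94) = 27216; ΔPS = ½(402 + 570)(174 − 150) = 11664.
Government spending = 80 × 570 = 45600.
DWL = ½ × 80 × (570 − 402) = 6720; fraction = 6720 / 45600 = 14/95.

DWL / government spending = 14/95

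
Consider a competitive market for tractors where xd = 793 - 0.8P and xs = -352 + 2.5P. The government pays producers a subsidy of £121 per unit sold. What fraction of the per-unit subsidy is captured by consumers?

Pre-subsidy: 793 - 0.8P = -352 + 2.5P gives P* = 11450/33, x* = 17009/33.
With the subsidy, sellers receive Ps = Pb + 121 for each unit, where Pb is the price buyers pay.
Supply in terms of Pb becomes xs = -352 + 2.5(Pb + 121) = -49.5 + 2.5Pb. Setting this equal to demand: 793 - 0.8Pb = -49.5 + 2.5Pb, so Pb = 8425/33.
Sellers receive Ps = 8425/33 + 121 = 12418/33; x' = 793 − 0.8·(8425/33) = 19429/33.
Buyers' price falls by P* − Pb = 11450/33 − 8425/33 = 275/3; sellers' price rises by Ps − P* = 12418/33 − 11450/33 = 88/3.
So consumers capture (275/3)/121 = 25/33 of each unit of subsidy.

Consumer share = 25/33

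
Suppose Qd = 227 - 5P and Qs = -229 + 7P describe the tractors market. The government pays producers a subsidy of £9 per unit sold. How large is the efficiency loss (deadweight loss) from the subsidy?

Deadweight loss = £118.125

Pre-subsidy: 227 - 5P = -229 + 7P gives P* = 38, Q* = 37.
With the subsidy, sellers receive Ps = Pb + 9 for each unit, where Pb is the price buyers pay.
Supply in terms of Pb becomes Qs = -229 + 7(Pb + 9) = -166 + 7Pb. Setting this equal to demand: 227 - 5Pb = -166 + 7Pb, so Pb = 32.75.
Sellers receive Ps = 32.75 + 9 = 41.75; Q' = 227 − 5·32.75 = 63.25.
The subsidy expands output by 63.25 − 37 = 26.25 past the efficient level; on those units the gap between marginal cost and willingness to pay runs from 0 up to 9.
DWL = ½ × 9 × 26.25 = 118.125.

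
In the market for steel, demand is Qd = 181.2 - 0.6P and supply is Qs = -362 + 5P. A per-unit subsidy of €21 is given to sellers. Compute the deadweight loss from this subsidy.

Deadweight loss = €118.125

Pre-subsidy: 181.2 - 0.6P = -362 + 5P gives P* = 97, Q* = 123.
With the subsidy, sellers receive Ps = Pb + 21 for each unit, where Pb is the price buyers pay.
Supply in terms of Pb becomes Qs = -362 + 5(Pb + 21) = -257 + 5Pb. Setting this equal to demand: 181.2 - 0.6Pb = -257 + 5Pb, so Pb = 78.25.
Sellers receive Ps = 78.25 + 21 = 99.25; Q' = 181.2 − 0.6·78.25 = 134.25.
The subsidy expands output by 134.25 − 123 = 11.25 past the efficient level; on those units the gap between marginal cost and willingness to pay runs from 0 up to 21.
DWL = ½ × 21 × 11.25 = 118.125.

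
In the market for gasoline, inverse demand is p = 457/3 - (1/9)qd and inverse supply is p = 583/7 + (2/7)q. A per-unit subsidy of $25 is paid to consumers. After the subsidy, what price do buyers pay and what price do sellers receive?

Pre-subsidy: 457/3 - (1/9)q = 583/7 + (2/7)q gives q* = 174 and p* = 133.
With the rebate, buyers effectively pay pb = ps − 25, where ps is the price sellers receive.
On the curves, pb = 457/3 - (1/9)q and ps = 583/7 + (2/7)q; the wedge ps − pb = 25 gives 583/7 + (2/7)q − (457/3 - (1/9)q) = 25, so q' = 237.
Then pb = 457/3 − (1/9)·237 = 126 and ps = 583/7 + (2/7)·237 = 151.

Buyers pay $126; sellers receive $151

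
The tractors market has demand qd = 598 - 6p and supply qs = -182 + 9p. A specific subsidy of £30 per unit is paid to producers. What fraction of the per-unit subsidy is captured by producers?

Pre-subsidy: 598 - 6p = -182 + 9p gives p* = 52, q* = 286.
With the subsidy, sellers receive ps = pb + 30 for each unit, where pb is the price buyers pay.
Supply in terms of pb becomes qs = -182 + 9(pb + 30) = 88 + 9pb. Setting this equal to demand: 598 - 6pb = 88 + 9pb, so pb = 34.
Sellers receive ps = 34 + 30 = 64; q' = 598 − 6·34 = 394.
Buyers' price falls by p* − pb = 52 − 34 = 18; sellers' price rises by ps − p* = 64 − 52 = 12.
So producers capture 12/30 = 0.4 of each unit of subsidy.

Producer share = 0.4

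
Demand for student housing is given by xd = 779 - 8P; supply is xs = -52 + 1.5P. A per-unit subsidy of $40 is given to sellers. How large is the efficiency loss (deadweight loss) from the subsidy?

Pre-subsidy: 779 - 8P = -52 + 1.5P gives P* = 1662/19, x* = 1505/19.
With the subsidy, sellers receive Ps = Pb + 40 for each unit, where Pb is the price buyers pay.
Supply in terms of Pb becomes xs = -52 + 1.5(Pb + 40) = 8 + 1.5Pb. Setting this equal to demand: 779 - 8Pb = 8 + 1.5Pb, so Pb = 1542/19.
Sellers receive Ps = 1542/19 + 40 = 2302/19; x' = 779 − 8·(1542/19) = 2465/19.
The subsidy expands output by 2465/19 − 1505/19 = 960/19 past the efficient level; on those units the gap between marginal cost and willingness to pay runs from 0 up to 40.
DWL = ½ × 40 × 960/19 = 19200/19.

Deadweight loss = 19200/19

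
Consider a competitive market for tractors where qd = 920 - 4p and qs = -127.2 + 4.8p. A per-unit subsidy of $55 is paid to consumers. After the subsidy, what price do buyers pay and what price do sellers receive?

Pre-subsidy: 920 - 4p = -127.2 + 4.8p gives p* = 119, q* = 444.
With the rebate, buyers effectively pay pb = ps − 55, where ps is the price sellers receive.
Demand in terms of ps becomes qd = 920 − 4(ps − 55) = 1140 - 4ps. Setting this equal to supply: 1140 - 4ps = -127.2 + 4.8ps, so ps = 144.
Buyers pay pb = 144 − 55 = 89; q' = -127.2 + 4.8·144 = 564.

Buyers pay $89; sellers receive $144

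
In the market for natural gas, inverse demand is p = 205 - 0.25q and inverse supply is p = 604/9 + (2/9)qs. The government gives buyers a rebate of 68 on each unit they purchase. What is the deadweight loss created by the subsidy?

Deadweight loss = 4896

Pre-subsidy: 205 - 0.25q = 604/9 + (2/9)q gives q* = 292 and p* = 132.
With the rebate, buyers effectively pay pb = ps − 68, where ps is the price sellers receive.
On the curves, pb = 205 - 0.25q and ps = 604/9 + (2/9)q; the wedge ps − pb = 68 gives 604/9 + (2/9)q − (205 - 0.25q) = 68, so q' = 436.
Then pb = 205 − 0.25·436 = 96 and ps = 604/9 + (2/9)·436 = 164.
The subsidy expands output by 436 − 292 = 144 past the efficient level; on those units the gap between marginal cost and willingness to pay runs from 0 up to 68.
DWL = ½ × 68 × 144 = 4896.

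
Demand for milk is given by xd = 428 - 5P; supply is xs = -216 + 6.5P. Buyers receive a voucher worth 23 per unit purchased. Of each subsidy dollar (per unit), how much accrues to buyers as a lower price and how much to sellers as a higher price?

Pre-subsidy: 428 - 5P = -216 + 6.5P gives P* = 56, x* = 148.
With the rebate, buyers effectively pay Pb = Ps − 23, where Ps is the price sellers receive.
Demand in terms of Ps becomes xd = 428 − 5(Ps − 23) = 543 - 5Ps. Setting this equal to supply: 543 - 5Ps = -216 + 6.5Ps, so Ps = 66.
Buyers pay Pb = 66 − 23 = 43; x' = -216 + 6.5·66 = 213.
Buyers' price falls by P* − Pb = 56 − 43 = 13; sellers' price rises by Ps − P* = 66 − 56 = 10.

Buyers gain 13 per unit; sellers gain 10 per unit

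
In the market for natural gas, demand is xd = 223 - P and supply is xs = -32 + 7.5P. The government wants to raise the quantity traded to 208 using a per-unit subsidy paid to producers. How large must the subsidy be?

Required subsidy s = 17 per unit

At x = 208, invert demand for the buyer price: Pb = (223 − 208)/1 = 15; invert supply for the seller price: Ps = (208 − (-32))/7.5 = 32.
The subsidy must fill the gap: s = Ps − Pb = 32 − 15 = 17.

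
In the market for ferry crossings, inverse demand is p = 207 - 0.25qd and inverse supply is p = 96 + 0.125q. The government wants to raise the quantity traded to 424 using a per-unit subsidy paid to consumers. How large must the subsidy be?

Required subsidy s = 48 per unit

At q = 424, from the demand curve buyers pay pb = 207 − 0.25·424 = 101; from the supply curve sellers need ps = 96 + 0.125·424 = 149.
The subsidy must fill the gap: s = ps − pb = 149 − 101 = 48.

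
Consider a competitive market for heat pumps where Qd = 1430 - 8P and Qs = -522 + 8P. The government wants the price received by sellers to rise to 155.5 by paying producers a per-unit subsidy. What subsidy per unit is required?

Required subsidy s = 67 per unit

At a seller price of 155.5, quantity supplied is -522 + 8·155.5 = 722.
Buyers absorb 722 only when they pay Pb with 1430 − 8·Pb = 722, i.e. Pb = 88.5.
s = Ps − Pb = 155.5 − 88.5 = 67.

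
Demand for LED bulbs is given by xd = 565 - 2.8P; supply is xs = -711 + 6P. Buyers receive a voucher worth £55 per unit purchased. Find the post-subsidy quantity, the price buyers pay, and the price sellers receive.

x' = 264; buyers pay £107.5; sellers receive £162.5

Pre-subsidy: 565 - 2.8P = -711 + 6P gives P* = 145, x* = 159.
With the rebate, buyers effectively pay Pb = Ps − 55, where Ps is the price sellers receive.
Demand in terms of Ps becomes xd = 565 − 2.8(Ps − 55) = 719 - 2.8Ps. Setting this equal to supply: 719 - 2.8Ps = -711 + 6Ps, so Ps = 162.5.
Buyers pay Pb = 162.5 − 55 = 107.5; x' = -711 + 6·162.5 = 264.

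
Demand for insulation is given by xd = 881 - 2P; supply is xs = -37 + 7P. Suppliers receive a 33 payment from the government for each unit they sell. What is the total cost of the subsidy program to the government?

Pre-subsidy: 881 - 2P = -37 + 7P gives P* = 102, x* = 677.
With the subsidy, sellers receive Ps = Pb + 33 for each unit, where Pb is the price buyers pay.
Supply in terms of Pb becomes xs = -37 + 7(Pb + 33) = 194 + 7Pb. Setting this equal to demand: 881 - 2Pb = 194 + 7Pb, so Pb = 229/3.
Sellers receive Ps = 229/3 + 33 = 328/3; x' = 881 − 2·(229/3) = 2185/3.
Government outlay = subsidy × quantity = 33 × 2185/3 = 24035.

Government cost = 24035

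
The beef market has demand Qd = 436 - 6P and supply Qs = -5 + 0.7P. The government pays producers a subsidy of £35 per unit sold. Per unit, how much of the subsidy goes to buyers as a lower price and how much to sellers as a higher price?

Pre-subsidy: 436 - 6P = -5 + 0.7P gives P* = 4410/67, Q* = 2752/67.
With the subsidy, sellers receive Ps = Pb + 35 for each unit, where Pb is the price buyers pay.
Supply in terms of Pb becomes Qs = -5 + 0.7(Pb + 35) = 19.5 + 0.7Pb. Setting this equal to demand: 436 - 6Pb = 19.5 + 0.7Pb, so Pb = 4165/67.
Sellers receive Ps = 4165/67 + 35 = 6510/67; Q' = 436 − 6·(4165/67) = 4222/67.
Buyers' price falls by P* − Pb = 4410/67 − 4165/67 = 245/67; sellers' price rises by Ps − P* = 6510/67 − 4410/67 = 2100/67.

Buyers gain 245/67 per unit; sellers gain 2100/67 per unit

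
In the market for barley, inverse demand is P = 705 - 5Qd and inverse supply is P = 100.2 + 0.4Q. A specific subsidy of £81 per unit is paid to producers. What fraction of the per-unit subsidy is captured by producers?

Producer share = 2/27

Pre-subsidy: 705 - 5Q = 100.2 + 0.4Q gives Q* = 112 and P* = 145.
With the subsidy, sellers receive Ps = Pb + 81 for each unit, where Pb is the price buyers pay.
On the curves, Pb = 705 - 5Q and Ps = 100.2 + 0.4Q; the wedge Ps − Pb = 81 gives 100.2 + 0.4Q − (705 - 5Q) = 81, so Q' = 127.
Then Pb = 705 − 5·127 = 70 and Ps = 100.2 + 0.4·127 = 151.
Buyers' price falls by P* − Pb = 145 − 70 = 75; sellers' price rises by Ps − P* = 151 − 145 = 6.
So producers capture 6/81 = 2/27 of each unit of subsidy.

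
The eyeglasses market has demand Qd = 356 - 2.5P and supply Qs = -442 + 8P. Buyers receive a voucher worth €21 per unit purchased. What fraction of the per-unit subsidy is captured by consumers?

Consumer share = 16/21

Pre-subsidy: 356 - 2.5P = -442 + 8P gives P* = 76, Q* = 166.
With the rebate, buyers effectively pay Pb = Ps − 21, where Ps is the price sellers receive.
Demand in terms of Ps becomes Qd = 356 − 2.5(Ps − 21) = 408.5 - 2.5Ps. Setting this equal to supply: 408.5 - 2.5Ps = -442 + 8Ps, so Ps = 81.
Buyers pay Pb = 81 − 21 = 60; Q' = -442 + 8·81 = 206.
Buyers' price falls by P* − Pb = 76 − 60 = 16; sellers' price rises by Ps − P* = 81 − 76 = 5.
So consumers capture 16/21 = 16/21 of each unit of subsidy.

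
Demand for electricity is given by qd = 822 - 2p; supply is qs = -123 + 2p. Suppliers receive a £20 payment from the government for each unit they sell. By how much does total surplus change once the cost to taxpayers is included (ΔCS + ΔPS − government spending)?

Net change in total surplus = -£200

Pre-subsidy: 822 - 2p = -123 + 2p gives p* = 236.25, q* = 349.5.
With the subsidy, sellers receive ps = pb + 20 for each unit, where pb is the price buyers pay.
Supply in terms of pb becomes qs = -123 + 2(pb + 20) = -83 + 2pb. Setting this equal to demand: 822 - 2pb = -83 + 2pb, so pb = 226.25.
Sellers receive ps = 226.25 + 20 = 246.25; q' = 822 − 2·226.25 = 369.5.
ΔCS = ½(349.5 + 369.5)(236.25 − 226.25) = 3595; ΔPS = ½(349.5 + 369.5)(246.25 − 236.25) = 3595.
Government spending = 20 × 369.5 = 7390.
Net change = 3595 + 3595 − 7390 = -200. The loss equals the DWL triangle ½·20·20.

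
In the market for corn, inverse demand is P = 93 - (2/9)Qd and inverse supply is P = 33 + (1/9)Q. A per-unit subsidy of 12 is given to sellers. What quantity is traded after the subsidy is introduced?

Q' = 216

Pre-subsidy: 93 - (2/9)Q = 33 + (1/9)Q gives Q* = 180 and P* = 53.
With the subsidy, sellers receive Ps = Pb + 12 for each unit, where Pb is the price buyers pay.
On the curves, Pb = 93 - (2/9)Q and Ps = 33 + (1/9)Q; the wedge Ps − Pb = 12 gives 33 + (1/9)Q − (93 - (2/9)Q) = 12, so Q' = 216.
Then Pb = 93 − (2/9)·216 = 45 and Ps = 33 + (1/9)·216 = 57.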